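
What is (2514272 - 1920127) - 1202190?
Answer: -608045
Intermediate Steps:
(2514272 - 1920127) - 1202190 = 594145 - 1202190 = -608045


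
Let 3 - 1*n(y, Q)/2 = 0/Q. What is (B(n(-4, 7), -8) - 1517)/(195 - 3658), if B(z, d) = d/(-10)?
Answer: 7581/17315 ≈ 0.43783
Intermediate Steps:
n(y, Q) = 6 (n(y, Q) = 6 - 0/Q = 6 - 2*0 = 6 + 0 = 6)
B(z, d) = -d/10 (B(z, d) = d*(-⅒) = -d/10)
(B(n(-4, 7), -8) - 1517)/(195 - 3658) = (-⅒*(-8) - 1517)/(195 - 3658) = (⅘ - 1517)/(-3463) = -7581/5*(-1/3463) = 7581/17315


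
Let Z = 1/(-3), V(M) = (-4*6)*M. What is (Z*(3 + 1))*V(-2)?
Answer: -64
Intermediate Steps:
V(M) = -24*M
Z = -⅓ ≈ -0.33333
(Z*(3 + 1))*V(-2) = (-(3 + 1)/3)*(-24*(-2)) = -⅓*4*48 = -4/3*48 = -64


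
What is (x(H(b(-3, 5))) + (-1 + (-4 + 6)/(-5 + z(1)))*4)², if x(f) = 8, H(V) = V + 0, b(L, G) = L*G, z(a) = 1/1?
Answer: 4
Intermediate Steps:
z(a) = 1 (z(a) = 1*1 = 1)
b(L, G) = G*L
H(V) = V
(x(H(b(-3, 5))) + (-1 + (-4 + 6)/(-5 + z(1)))*4)² = (8 + (-1 + (-4 + 6)/(-5 + 1))*4)² = (8 + (-1 + 2/(-4))*4)² = (8 + (-1 + 2*(-¼))*4)² = (8 + (-1 - ½)*4)² = (8 - 3/2*4)² = (8 - 6)² = 2² = 4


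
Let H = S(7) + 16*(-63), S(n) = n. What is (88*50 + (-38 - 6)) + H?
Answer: 3355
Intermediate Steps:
H = -1001 (H = 7 + 16*(-63) = 7 - 1008 = -1001)
(88*50 + (-38 - 6)) + H = (88*50 + (-38 - 6)) - 1001 = (4400 - 44) - 1001 = 4356 - 1001 = 3355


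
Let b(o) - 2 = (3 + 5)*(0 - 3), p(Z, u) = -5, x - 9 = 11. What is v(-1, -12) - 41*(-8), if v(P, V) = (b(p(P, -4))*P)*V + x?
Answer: 84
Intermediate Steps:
x = 20 (x = 9 + 11 = 20)
b(o) = -22 (b(o) = 2 + (3 + 5)*(0 - 3) = 2 + 8*(-3) = 2 - 24 = -22)
v(P, V) = 20 - 22*P*V (v(P, V) = (-22*P)*V + 20 = -22*P*V + 20 = 20 - 22*P*V)
v(-1, -12) - 41*(-8) = (20 - 22*(-1)*(-12)) - 41*(-8) = (20 - 264) + 328 = -244 + 328 = 84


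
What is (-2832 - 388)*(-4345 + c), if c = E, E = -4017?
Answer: 26925640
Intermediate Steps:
c = -4017
(-2832 - 388)*(-4345 + c) = (-2832 - 388)*(-4345 - 4017) = -3220*(-8362) = 26925640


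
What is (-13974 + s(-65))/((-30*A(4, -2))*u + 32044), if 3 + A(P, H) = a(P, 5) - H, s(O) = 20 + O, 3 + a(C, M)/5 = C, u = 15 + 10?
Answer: -14019/29044 ≈ -0.48268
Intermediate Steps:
u = 25
a(C, M) = -15 + 5*C
A(P, H) = -18 - H + 5*P (A(P, H) = -3 + ((-15 + 5*P) - H) = -3 + (-15 - H + 5*P) = -18 - H + 5*P)
(-13974 + s(-65))/((-30*A(4, -2))*u + 32044) = (-13974 + (20 - 65))/(-30*(-18 - 1*(-2) + 5*4)*25 + 32044) = (-13974 - 45)/(-30*(-18 + 2 + 20)*25 + 32044) = -14019/(-30*4*25 + 32044) = -14019/(-120*25 + 32044) = -14019/(-3000 + 32044) = -14019/29044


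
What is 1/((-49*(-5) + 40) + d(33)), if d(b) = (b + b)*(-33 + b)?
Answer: 1/285 ≈ 0.0035088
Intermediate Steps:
d(b) = 2*b*(-33 + b) (d(b) = (2*b)*(-33 + b) = 2*b*(-33 + b))
1/((-49*(-5) + 40) + d(33)) = 1/((-49*(-5) + 40) + 2*33*(-33 + 33)) = 1/((245 + 40) + 2*33*0) = 1/(285 + 0) = 1/285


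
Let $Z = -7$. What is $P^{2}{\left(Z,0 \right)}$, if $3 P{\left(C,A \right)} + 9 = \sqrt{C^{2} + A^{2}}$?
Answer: $\frac{4}{9} \approx 0.44444$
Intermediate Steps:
$P{\left(C,A \right)} = -3 + \frac{\sqrt{A^{2} + C^{2}}}{3}$ ($P{\left(C,A \right)} = -3 + \frac{\sqrt{C^{2} + A^{2}}}{3} = -3 + \frac{\sqrt{A^{2} + C^{2}}}{3}$)
$P^{2}{\left(Z,0 \right)} = \left(-3 + \frac{\sqrt{0^{2} + \left(-7\right)^{2}}}{3}\right)^{2} = \left(-3 + \frac{\sqrt{0 + 49}}{3}\right)^{2} = \left(-3 + \frac{\sqrt{49}}{3}\right)^{2} = \left(-3 + \frac{1}{3} \cdot 7\right)^{2} = \left(-3 + \frac{7}{3}\right)^{2} = \left(- \frac{2}{3}\right)^{2} = \frac{4}{9}$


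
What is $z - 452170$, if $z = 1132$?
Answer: $-451038$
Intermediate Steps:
$z - 452170 = 1132 - 452170 = -451038$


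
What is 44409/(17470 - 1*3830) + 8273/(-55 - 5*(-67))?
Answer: 782989/23870 ≈ 32.802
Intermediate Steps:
44409/(17470 - 1*3830) + 8273/(-55 - 5*(-67)) = 44409/(17470 - 3830) + 8273/(-55 + 335) = 44409/13640 + 8273/280 = 782989/23870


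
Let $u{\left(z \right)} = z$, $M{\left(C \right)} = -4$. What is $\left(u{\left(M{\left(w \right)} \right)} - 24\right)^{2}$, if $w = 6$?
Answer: $784$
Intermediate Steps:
$\left(u{\left(M{\left(w \right)} \right)} - 24\right)^{2} = \left(-4 - 24\right)^{2} = \left(-28\right)^{2} = 784$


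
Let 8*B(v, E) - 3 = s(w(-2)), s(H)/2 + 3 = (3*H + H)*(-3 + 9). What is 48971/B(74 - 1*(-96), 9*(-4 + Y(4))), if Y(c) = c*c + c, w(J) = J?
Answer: -391768/99 ≈ -3957.3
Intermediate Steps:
Y(c) = c + c² (Y(c) = c² + c = c + c²)
s(H) = -6 + 48*H (s(H) = -6 + 2*((3*H + H)*(-3 + 9)) = -6 + 2*((4*H)*6) = -6 + 2*(24*H) = -6 + 48*H)
B(v, E) = -99/8 (B(v, E) = 3/8 + (-6 + 48*(-2))/8 = 3/8 + (-6 - 96)/8 = 3/8 + (⅛)*(-102) = 3/8 - 51/4 = -99/8)
48971/B(74 - 1*(-96), 9*(-4 + Y(4))) = 48971/(-99/8) = 48971*(-8/99) = -391768/99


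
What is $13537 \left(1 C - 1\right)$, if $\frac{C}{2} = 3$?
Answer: $67685$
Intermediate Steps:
$C = 6$ ($C = 2 \cdot 3 = 6$)
$13537 \left(1 C - 1\right) = 13537 \left(1 \cdot 6 - 1\right) = 13537 \left(6 - 1\right) = 13537 \cdot 5 = 67685$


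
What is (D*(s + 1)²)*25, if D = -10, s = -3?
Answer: -1000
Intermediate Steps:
(D*(s + 1)²)*25 = -10*(-3 + 1)²*25 = -10*(-2)²*25 = -10*4*25 = -40*25 = -1000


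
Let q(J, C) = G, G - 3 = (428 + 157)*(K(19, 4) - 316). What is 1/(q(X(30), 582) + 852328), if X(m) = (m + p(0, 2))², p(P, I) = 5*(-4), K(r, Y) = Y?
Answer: 1/669811 ≈ 1.4930e-6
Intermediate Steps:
p(P, I) = -20
X(m) = (-20 + m)² (X(m) = (m - 20)² = (-20 + m)²)
G = -182517 (G = 3 + (428 + 157)*(4 - 316) = 3 + 585*(-312) = 3 - 182520 = -182517)
q(J, C) = -182517
1/(q(X(30), 582) + 852328) = 1/(-182517 + 852328) = 1/669811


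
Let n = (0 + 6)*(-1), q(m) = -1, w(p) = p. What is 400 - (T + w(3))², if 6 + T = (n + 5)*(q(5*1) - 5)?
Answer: 391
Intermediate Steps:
n = -6 (n = 6*(-1) = -6)
T = 0 (T = -6 + (-6 + 5)*(-1 - 5) = -6 - 1*(-6) = -6 + 6 = 0)
400 - (T + w(3))² = 400 - (0 + 3)² = 400 - 1*3² = 400 - 1*9 = 400 - 9 = 391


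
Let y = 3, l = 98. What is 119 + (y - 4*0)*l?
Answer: 413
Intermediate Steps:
119 + (y - 4*0)*l = 119 + (3 - 4*0)*98 = 119 + (3 + 0)*98 = 119 + 3*98 = 119 + 294 = 413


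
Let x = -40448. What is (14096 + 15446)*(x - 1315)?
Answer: -1233762546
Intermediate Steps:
(14096 + 15446)*(x - 1315) = (14096 + 15446)*(-40448 - 1315) = 29542*(-41763) = -1233762546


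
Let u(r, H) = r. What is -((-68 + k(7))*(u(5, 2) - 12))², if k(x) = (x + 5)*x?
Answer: -12544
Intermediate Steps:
k(x) = x*(5 + x) (k(x) = (5 + x)*x = x*(5 + x))
-((-68 + k(7))*(u(5, 2) - 12))² = -((-68 + 7*(5 + 7))*(5 - 12))² = -((-68 + 7*12)*(-7))² = -((-68 + 84)*(-7))² = -(16*(-7))² = -1*(-112)² = -1*12544 = -12544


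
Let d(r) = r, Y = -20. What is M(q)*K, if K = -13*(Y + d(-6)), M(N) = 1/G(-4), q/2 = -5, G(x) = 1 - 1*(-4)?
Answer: 338/5 ≈ 67.600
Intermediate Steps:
G(x) = 5 (G(x) = 1 + 4 = 5)
q = -10 (q = 2*(-5) = -10)
M(N) = ⅕ (M(N) = 1/5 = ⅕)
K = 338 (K = -13*(-20 - 6) = -13*(-26) = 338)
M(q)*K = (⅕)*338 = 338/5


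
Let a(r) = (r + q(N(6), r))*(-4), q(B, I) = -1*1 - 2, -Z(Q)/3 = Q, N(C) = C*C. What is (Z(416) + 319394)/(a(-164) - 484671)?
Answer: -318146/484003 ≈ -0.65732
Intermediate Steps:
N(C) = C**2
Z(Q) = -3*Q
q(B, I) = -3 (q(B, I) = -1 - 2 = -3)
a(r) = 12 - 4*r (a(r) = (r - 3)*(-4) = (-3 + r)*(-4) = 12 - 4*r)
(Z(416) + 319394)/(a(-164) - 484671) = (-3*416 + 319394)/((12 - 4*(-164)) - 484671) = (-1248 + 319394)/((12 + 656) - 484671) = 318146/(668 - 484671) = 318146/(-484003) = 318146*(-1/484003) = -318146/484003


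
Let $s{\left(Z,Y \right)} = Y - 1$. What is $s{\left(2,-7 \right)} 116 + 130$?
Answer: $-798$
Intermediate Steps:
$s{\left(Z,Y \right)} = -1 + Y$ ($s{\left(Z,Y \right)} = Y - 1 = -1 + Y$)
$s{\left(2,-7 \right)} 116 + 130 = \left(-1 - 7\right) 116 + 130 = \left(-8\right) 116 + 130 = -928 + 130 = -798$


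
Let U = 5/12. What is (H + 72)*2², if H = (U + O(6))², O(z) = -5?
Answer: 13393/36 ≈ 372.03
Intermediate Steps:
U = 5/12 (U = 5*(1/12) = 5/12 ≈ 0.41667)
H = 3025/144 (H = (5/12 - 5)² = (-55/12)² = 3025/144 ≈ 21.007)
(H + 72)*2² = (3025/144 + 72)*2² = (13393/144)*4 = 13393/36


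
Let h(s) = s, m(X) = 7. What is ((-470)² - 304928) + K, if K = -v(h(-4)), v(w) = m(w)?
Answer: -84035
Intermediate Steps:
v(w) = 7
K = -7 (K = -1*7 = -7)
((-470)² - 304928) + K = ((-470)² - 304928) - 7 = (220900 - 304928) - 7 = -84028 - 7 = -84035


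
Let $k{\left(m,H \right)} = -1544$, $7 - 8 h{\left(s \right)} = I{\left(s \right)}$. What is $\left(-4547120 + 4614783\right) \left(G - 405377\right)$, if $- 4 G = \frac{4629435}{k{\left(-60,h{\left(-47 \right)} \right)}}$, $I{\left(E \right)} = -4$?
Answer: $- \frac{169088410460971}{6176} \approx -2.7378 \cdot 10^{10}$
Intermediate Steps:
$h{\left(s \right)} = \frac{11}{8}$ ($h{\left(s \right)} = \frac{7}{8} - - \frac{1}{2} = \frac{7}{8} + \frac{1}{2} = \frac{11}{8}$)
$G = \frac{4629435}{6176}$ ($G = - \frac{4629435 \frac{1}{-1544}}{4} = - \frac{4629435 \left(- \frac{1}{1544}\right)}{4} = \left(- \frac{1}{4}\right) \left(- \frac{4629435}{1544}\right) = \frac{4629435}{6176} \approx 749.58$)
$\left(-4547120 + 4614783\right) \left(G - 405377\right) = \left(-4547120 + 4614783\right) \left(\frac{4629435}{6176} - 405377\right) = 67663 \left(- \frac{2498978917}{6176}\right) = - \frac{169088410460971}{6176}$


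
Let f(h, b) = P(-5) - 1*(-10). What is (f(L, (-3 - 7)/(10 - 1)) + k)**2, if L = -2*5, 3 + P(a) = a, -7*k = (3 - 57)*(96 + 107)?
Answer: 2458624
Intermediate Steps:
k = 1566 (k = -(3 - 57)*(96 + 107)/7 = -(-54)*203/7 = -1/7*(-10962) = 1566)
P(a) = -3 + a
L = -10
f(h, b) = 2 (f(h, b) = (-3 - 5) - 1*(-10) = -8 + 10 = 2)
(f(L, (-3 - 7)/(10 - 1)) + k)**2 = (2 + 1566)**2 = 1568**2 = 2458624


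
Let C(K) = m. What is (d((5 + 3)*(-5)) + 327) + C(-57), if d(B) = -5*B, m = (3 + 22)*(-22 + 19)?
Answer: 452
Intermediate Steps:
m = -75 (m = 25*(-3) = -75)
C(K) = -75
(d((5 + 3)*(-5)) + 327) + C(-57) = (-5*(5 + 3)*(-5) + 327) - 75 = (-40*(-5) + 327) - 75 = (-5*(-40) + 327) - 75 = (200 + 327) - 75 = 527 - 75 = 452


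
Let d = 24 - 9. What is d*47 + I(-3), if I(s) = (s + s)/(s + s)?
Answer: 706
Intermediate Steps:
d = 15
I(s) = 1 (I(s) = (2*s)/((2*s)) = (2*s)*(1/(2*s)) = 1)
d*47 + I(-3) = 15*47 + 1 = 705 + 1 = 706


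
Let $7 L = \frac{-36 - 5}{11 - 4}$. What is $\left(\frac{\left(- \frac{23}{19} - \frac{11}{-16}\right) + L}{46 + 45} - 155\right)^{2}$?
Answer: $\frac{44153917169872225}{1837477847296} \approx 24030.0$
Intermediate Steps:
$L = - \frac{41}{49}$ ($L = \frac{\left(-36 - 5\right) \frac{1}{11 - 4}}{7} = \frac{\left(-41\right) \frac{1}{7}}{7} = \frac{1}{7} \left(- \frac{41}{7}\right) = - \frac{41}{49} \approx -0.83673$)
$\left(\frac{\left(- \frac{23}{19} - \frac{11}{-16}\right) + L}{46 + 45} - 155\right)^{2} = \left(\frac{\left(- \frac{23}{19} - \frac{11}{-16}\right) - \frac{41}{49}}{46 + 45} - 155\right)^{2} = \left(\frac{\left(\left(-23\right) \frac{1}{19} - - \frac{11}{16}\right) - \frac{41}{49}}{91} - 155\right)^{2} = \left(\left(\left(- \frac{23}{19} + \frac{11}{16}\right) - \frac{41}{49}\right) \frac{1}{91} - 155\right)^{2} = \left(\left(- \frac{159}{304} - \frac{41}{49}\right) \frac{1}{91} - 155\right)^{2} = \left(\left(- \frac{20255}{14896}\right) \frac{1}{91} - 155\right)^{2} = \left(- \frac{20255}{1355536} - 155\right)^{2} = \left(- \frac{210128335}{1355536}\right)^{2} = \frac{44153917169872225}{1837477847296}$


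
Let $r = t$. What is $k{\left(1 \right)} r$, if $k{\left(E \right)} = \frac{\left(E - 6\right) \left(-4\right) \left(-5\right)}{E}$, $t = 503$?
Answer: $-50300$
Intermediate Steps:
$k{\left(E \right)} = \frac{-120 + 20 E}{E}$ ($k{\left(E \right)} = \frac{\left(E - 6\right) \left(-4\right) \left(-5\right)}{E} = \frac{\left(-6 + E\right) \left(-4\right) \left(-5\right)}{E} = \frac{\left(24 - 4 E\right) \left(-5\right)}{E} = \frac{-120 + 20 E}{E}$)
$r = 503$
$k{\left(1 \right)} r = \left(20 - \frac{120}{1}\right) 503 = \left(20 - 120\right) 503 = \left(-100\right) 503 = -50300$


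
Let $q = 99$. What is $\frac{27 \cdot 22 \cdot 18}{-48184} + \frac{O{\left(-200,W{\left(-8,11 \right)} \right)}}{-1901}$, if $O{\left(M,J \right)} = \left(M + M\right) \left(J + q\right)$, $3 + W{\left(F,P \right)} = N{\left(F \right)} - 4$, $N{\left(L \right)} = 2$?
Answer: $\frac{447848227}{22899446} \approx 19.557$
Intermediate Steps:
$W{\left(F,P \right)} = -5$ ($W{\left(F,P \right)} = -3 + \left(2 - 4\right) = -3 - 2 = -5$)
$O{\left(M,J \right)} = 2 M \left(99 + J\right)$ ($O{\left(M,J \right)} = \left(M + M\right) \left(J + 99\right) = 2 M \left(99 + J\right)$)
$\frac{27 \cdot 22 \cdot 18}{-48184} + \frac{O{\left(-200,W{\left(-8,11 \right)} \right)}}{-1901} = \frac{27 \cdot 22 \cdot 18}{-48184} + \frac{2 \left(-200\right) \left(99 - 5\right)}{-1901} = 594 \cdot 18 \left(- \frac{1}{48184}\right) + 2 \left(-200\right) 94 \left(- \frac{1}{1901}\right) = 10692 \left(- \frac{1}{48184}\right) - - \frac{37600}{1901} = - \frac{2673}{12046} + \frac{37600}{1901} = \frac{447848227}{22899446}$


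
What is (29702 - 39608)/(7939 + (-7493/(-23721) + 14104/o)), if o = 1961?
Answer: -230398111593/184823386508 ≈ -1.2466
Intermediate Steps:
(29702 - 39608)/(7939 + (-7493/(-23721) + 14104/o)) = (29702 - 39608)/(7939 + (-7493/(-23721) + 14104/1961)) = -9906/(7939 + (-7493*(-1/23721) + 14104*(1/1961))) = -9906/(7939 + (7493/23721 + 14104/1961)) = -9906/(7939 + 349254757/46516881) = -9906/369646773016/46516881 = -9906*46516881/369646773016 = -230398111593/184823386508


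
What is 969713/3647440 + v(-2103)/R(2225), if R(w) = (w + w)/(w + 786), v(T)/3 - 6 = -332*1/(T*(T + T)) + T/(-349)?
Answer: 20607221287422546571/835085388931647600 ≈ 24.677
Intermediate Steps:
v(T) = 18 - 498/T² - 3*T/349 (v(T) = 18 + 3*(-332*1/(T*(T + T)) + T/(-349)) = 18 + 3*(-332*1/(2*T²) + T*(-1/349)) = 18 + 3*(-332*1/(2*T²) - T/349) = 18 + 3*(-166/T² - T/349) = 18 + (-498/T² - 3*T/349) = 18 - 498/T² - 3*T/349)
R(w) = 2*w/(786 + w) (R(w) = (2*w)/(786 + w) = 2*w/(786 + w))
969713/3647440 + v(-2103)/R(2225) = 969713/3647440 + (18 - 498/(-2103)² - 3/349*(-2103))/((2*2225/(786 + 2225))) = 969713*(1/3647440) + (18 - 498*1/4422609 + 6309/349)/((2*2225/3011)) = 969713/3647440 + (18 - 166/1474203 + 6309/349)/((2*2225*(1/3011))) = 969713/3647440 + 18561632039/(514496847*(4450/3011)) = 969713/3647440 + (18561632039/514496847)*(3011/4450) = 969713/3647440 + 55889074069429/2289510969150 = 20607221287422546571/835085388931647600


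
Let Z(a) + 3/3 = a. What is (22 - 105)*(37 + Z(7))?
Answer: -3569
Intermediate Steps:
Z(a) = -1 + a
(22 - 105)*(37 + Z(7)) = (22 - 105)*(37 + (-1 + 7)) = -83*(37 + 6) = -83*43 = -3569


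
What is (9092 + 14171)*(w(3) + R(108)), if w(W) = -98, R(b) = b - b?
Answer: -2279774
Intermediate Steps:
R(b) = 0
(9092 + 14171)*(w(3) + R(108)) = (9092 + 14171)*(-98 + 0) = 23263*(-98) = -2279774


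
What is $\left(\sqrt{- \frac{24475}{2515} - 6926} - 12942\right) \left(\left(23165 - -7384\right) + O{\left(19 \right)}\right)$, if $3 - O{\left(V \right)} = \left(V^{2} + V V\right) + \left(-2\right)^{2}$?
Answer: $-386008092 + \frac{29826 i \sqrt{1754802519}}{503} \approx -3.8601 \cdot 10^{8} + 2.4839 \cdot 10^{6} i$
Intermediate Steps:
$O{\left(V \right)} = -1 - 2 V^{2}$ ($O{\left(V \right)} = 3 - \left(\left(V^{2} + V V\right) + \left(-2\right)^{2}\right) = 3 - \left(\left(V^{2} + V^{2}\right) + 4\right) = 3 - \left(2 V^{2} + 4\right) = 3 - \left(4 + 2 V^{2}\right) = -1 - 2 V^{2}$)
$\left(\sqrt{- \frac{24475}{2515} - 6926} - 12942\right) \left(\left(23165 - -7384\right) + O{\left(19 \right)}\right) = \left(\sqrt{- \frac{24475}{2515} - 6926} - 12942\right) \left(\left(23165 - -7384\right) - \left(1 + 2 \cdot 19^{2}\right)\right) = \left(\sqrt{\left(-24475\right) \frac{1}{2515} - 6926} - 12942\right) \left(\left(23165 + 7384\right) - 723\right) = \left(\sqrt{- \frac{4895}{503} - 6926} - 12942\right) \left(30549 - 723\right) = \left(\sqrt{- \frac{3488673}{503}} - 12942\right) \left(30549 - 723\right) = \left(\frac{i \sqrt{1754802519}}{503} - 12942\right) 29826 = \left(-12942 + \frac{i \sqrt{1754802519}}{503}\right) 29826 = -386008092 + \frac{29826 i \sqrt{1754802519}}{503}$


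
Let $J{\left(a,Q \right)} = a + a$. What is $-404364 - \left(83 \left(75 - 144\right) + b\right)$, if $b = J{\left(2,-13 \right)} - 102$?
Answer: $-398539$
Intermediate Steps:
$J{\left(a,Q \right)} = 2 a$
$b = -98$ ($b = 2 \cdot 2 - 102 = 4 - 102 = -98$)
$-404364 - \left(83 \left(75 - 144\right) + b\right) = -404364 - \left(83 \left(75 - 144\right) - 98\right) = -404364 - \left(83 \left(-69\right) - 98\right) = -404364 - \left(-5727 - 98\right) = -404364 - -5825 = -404364 + 5825 = -398539$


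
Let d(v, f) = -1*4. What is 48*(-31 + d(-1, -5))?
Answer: -1680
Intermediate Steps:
d(v, f) = -4
48*(-31 + d(-1, -5)) = 48*(-31 - 4) = 48*(-35) = -1680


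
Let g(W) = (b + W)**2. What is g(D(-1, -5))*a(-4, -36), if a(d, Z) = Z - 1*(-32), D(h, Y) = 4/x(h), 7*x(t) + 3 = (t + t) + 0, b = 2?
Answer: -1296/25 ≈ -51.840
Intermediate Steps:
x(t) = -3/7 + 2*t/7 (x(t) = -3/7 + ((t + t) + 0)/7 = -3/7 + (2*t + 0)/7 = -3/7 + (2*t)/7 = -3/7 + 2*t/7)
D(h, Y) = 4/(-3/7 + 2*h/7)
a(d, Z) = 32 + Z (a(d, Z) = Z + 32 = 32 + Z)
g(W) = (2 + W)**2
g(D(-1, -5))*a(-4, -36) = (2 + 28/(-3 + 2*(-1)))**2*(32 - 36) = (2 + 28/(-3 - 2))**2*(-4) = (2 + 28/(-5))**2*(-4) = (2 + 28*(-1/5))**2*(-4) = (2 - 28/5)**2*(-4) = (-18/5)**2*(-4) = (324/25)*(-4) = -1296/25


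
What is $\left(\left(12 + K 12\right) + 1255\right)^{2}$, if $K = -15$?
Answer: $1181569$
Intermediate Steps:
$\left(\left(12 + K 12\right) + 1255\right)^{2} = \left(\left(12 - 180\right) + 1255\right)^{2} = \left(-168 + 1255\right)^{2} = 1087^{2} = 1181569$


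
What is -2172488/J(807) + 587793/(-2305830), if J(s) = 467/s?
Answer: -1347525464855537/358940870 ≈ -3.7542e+6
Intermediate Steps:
-2172488/J(807) + 587793/(-2305830) = -2172488/(467/807) + 587793/(-2305830) = -2172488/(467*(1/807)) + 587793*(-1/2305830) = -2172488/467/807 - 195931/768610 = -2172488*807/467 - 195931/768610 = -1753197816/467 - 195931/768610 = -1347525464855537/358940870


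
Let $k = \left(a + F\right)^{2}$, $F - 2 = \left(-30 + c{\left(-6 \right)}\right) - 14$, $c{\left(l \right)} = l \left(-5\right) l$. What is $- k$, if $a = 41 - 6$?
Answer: $-34969$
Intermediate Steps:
$c{\left(l \right)} = - 5 l^{2}$ ($c{\left(l \right)} = - 5 l l = - 5 l^{2}$)
$a = 35$ ($a = 41 - 6 = 35$)
$F = -222$ ($F = 2 - \left(44 + 180\right) = 2 - 224 = -222$)
$k = 34969$ ($k = \left(35 - 222\right)^{2} = \left(-187\right)^{2} = 34969$)
$- k = \left(-1\right) 34969 = -34969$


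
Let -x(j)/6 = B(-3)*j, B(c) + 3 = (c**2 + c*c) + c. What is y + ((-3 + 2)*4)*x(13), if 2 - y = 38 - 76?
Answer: 3784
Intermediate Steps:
B(c) = -3 + c + 2*c**2 (B(c) = -3 + ((c**2 + c*c) + c) = -3 + ((c**2 + c**2) + c) = -3 + (2*c**2 + c) = -3 + (c + 2*c**2) = -3 + c + 2*c**2)
x(j) = -72*j (x(j) = -6*(-3 - 3 + 2*(-3)**2)*j = -6*(-3 - 3 + 2*9)*j = -6*(-3 - 3 + 18)*j = -72*j)
y = 40 (y = 2 - (38 - 76) = 2 - 1*(-38) = 2 + 38 = 40)
y + ((-3 + 2)*4)*x(13) = 40 + ((-3 + 2)*4)*(-72*13) = 40 - 1*4*(-936) = 40 - 4*(-936) = 40 + 3744 = 3784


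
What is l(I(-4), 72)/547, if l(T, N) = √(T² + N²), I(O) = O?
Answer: 20*√13/547 ≈ 0.13183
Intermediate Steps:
l(T, N) = √(N² + T²)
l(I(-4), 72)/547 = √(72² + (-4)²)/547 = √(5184 + 16)*(1/547) = √5200*(1/547) = (20*√13)*(1/547) = 20*√13/547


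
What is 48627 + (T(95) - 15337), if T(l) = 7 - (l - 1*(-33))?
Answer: 33169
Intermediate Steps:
T(l) = -26 - l (T(l) = 7 - (l + 33) = 7 - (33 + l) = 7 + (-33 - l) = -26 - l)
48627 + (T(95) - 15337) = 48627 + ((-26 - 1*95) - 15337) = 48627 + ((-26 - 95) - 15337) = 48627 + (-121 - 15337) = 48627 - 15458 = 33169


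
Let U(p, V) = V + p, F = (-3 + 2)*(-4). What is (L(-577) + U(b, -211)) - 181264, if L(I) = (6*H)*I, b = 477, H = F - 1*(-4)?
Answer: -208694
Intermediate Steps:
F = 4 (F = -1*(-4) = 4)
H = 8 (H = 4 - 1*(-4) = 4 + 4 = 8)
L(I) = 48*I (L(I) = (6*8)*I = 48*I)
(L(-577) + U(b, -211)) - 181264 = (48*(-577) + (-211 + 477)) - 181264 = (-27696 + 266) - 181264 = -27430 - 181264 = -208694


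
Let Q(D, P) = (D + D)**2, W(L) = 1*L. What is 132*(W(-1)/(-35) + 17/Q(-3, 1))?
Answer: 6941/105 ≈ 66.105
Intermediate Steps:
W(L) = L
Q(D, P) = 4*D**2 (Q(D, P) = (2*D)**2 = 4*D**2)
132*(W(-1)/(-35) + 17/Q(-3, 1)) = 132*(-1/(-35) + 17/((4*(-3)**2))) = 132*(-1*(-1/35) + 17/((4*9))) = 132*(1/35 + 17/36) = 132*(631/1260) = 6941/105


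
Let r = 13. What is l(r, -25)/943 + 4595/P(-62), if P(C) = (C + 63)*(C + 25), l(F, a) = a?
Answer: -4334010/34891 ≈ -124.22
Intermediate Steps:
P(C) = (25 + C)*(63 + C) (P(C) = (63 + C)*(25 + C) = (25 + C)*(63 + C))
l(r, -25)/943 + 4595/P(-62) = -25/943 + 4595/(1575 + (-62)**2 + 88*(-62)) = -25*1/943 + 4595/(1575 + 3844 - 5456) = -25/943 + 4595/(-37) = -25/943 + 4595*(-1/37) = -25/943 - 4595/37 = -4334010/34891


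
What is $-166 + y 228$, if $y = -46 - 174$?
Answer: $-50326$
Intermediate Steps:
$y = -220$ ($y = -46 - 174 = -220$)
$-166 + y 228 = -166 - 50160 = -50326$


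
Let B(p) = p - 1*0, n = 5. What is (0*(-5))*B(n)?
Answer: 0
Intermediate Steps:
B(p) = p (B(p) = p + 0 = p)
(0*(-5))*B(n) = (0*(-5))*5 = 0*5 = 0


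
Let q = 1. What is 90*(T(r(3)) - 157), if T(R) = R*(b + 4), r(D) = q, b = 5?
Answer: -13320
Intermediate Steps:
r(D) = 1
T(R) = 9*R (T(R) = R*(5 + 4) = R*9 = 9*R)
90*(T(r(3)) - 157) = 90*(9*1 - 157) = 90*(9 - 157) = 90*(-148) = -13320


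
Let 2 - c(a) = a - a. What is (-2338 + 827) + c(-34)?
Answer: -1509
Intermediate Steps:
c(a) = 2 (c(a) = 2 - (a - a) = 2 - 1*0 = 2 + 0 = 2)
(-2338 + 827) + c(-34) = (-2338 + 827) + 2 = -1511 + 2 = -1509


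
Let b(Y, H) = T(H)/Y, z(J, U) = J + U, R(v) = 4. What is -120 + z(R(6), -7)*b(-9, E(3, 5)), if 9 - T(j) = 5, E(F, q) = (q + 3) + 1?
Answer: -356/3 ≈ -118.67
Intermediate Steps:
E(F, q) = 4 + q (E(F, q) = (3 + q) + 1 = 4 + q)
T(j) = 4 (T(j) = 9 - 1*5 = 9 - 5 = 4)
b(Y, H) = 4/Y
-120 + z(R(6), -7)*b(-9, E(3, 5)) = -120 + (4 - 7)*(4/(-9)) = -120 - 12*(-1)/9 = -120 - 3*(-4/9) = -120 + 4/3 = -356/3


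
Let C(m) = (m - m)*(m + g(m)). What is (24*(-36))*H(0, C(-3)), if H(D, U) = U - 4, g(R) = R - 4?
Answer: 3456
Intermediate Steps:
g(R) = -4 + R
C(m) = 0 (C(m) = (m - m)*(m + (-4 + m)) = 0*(-4 + 2*m) = 0)
H(D, U) = -4 + U
(24*(-36))*H(0, C(-3)) = (24*(-36))*(-4 + 0) = -864*(-4) = 3456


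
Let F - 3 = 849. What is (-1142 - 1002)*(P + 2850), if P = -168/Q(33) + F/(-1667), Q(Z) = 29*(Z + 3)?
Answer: -885976243072/145029 ≈ -6.1090e+6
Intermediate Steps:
F = 852 (F = 3 + 849 = 852)
Q(Z) = 87 + 29*Z (Q(Z) = 29*(3 + Z) = 87 + 29*Z)
P = -97462/145029 (P = -168/(87 + 29*33) + 852/(-1667) = -168/(87 + 957) + 852*(-1/1667) = -168/1044 - 852/1667 = -168*1/1044 - 852/1667 = -14/87 - 852/1667 = -97462/145029 ≈ -0.67202)
(-1142 - 1002)*(P + 2850) = (-1142 - 1002)*(-97462/145029 + 2850) = -2144*413235188/145029 = -885976243072/145029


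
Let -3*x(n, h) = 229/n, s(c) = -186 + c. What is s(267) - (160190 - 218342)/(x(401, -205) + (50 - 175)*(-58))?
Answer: 776400057/8721521 ≈ 89.021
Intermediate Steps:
x(n, h) = -229/(3*n)
s(267) - (160190 - 218342)/(x(401, -205) + (50 - 175)*(-58)) = (-186 + 267) - (160190 - 218342)/(-229/3/401 + (50 - 175)*(-58)) = 81 - (-58152)/(-229/3*1/401 - 125*(-58)) = 81 - (-58152)/(-229/1203 + 7250) = 81 - (-58152)/8721521/1203 = 81 - (-58152)*1203/8721521 = 81 - 1*(-69956856/8721521) = 81 + 69956856/8721521 = 776400057/8721521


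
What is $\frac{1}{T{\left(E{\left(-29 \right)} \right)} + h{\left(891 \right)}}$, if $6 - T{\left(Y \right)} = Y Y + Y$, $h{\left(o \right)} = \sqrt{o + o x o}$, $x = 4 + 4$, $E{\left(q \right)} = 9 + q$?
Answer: $\frac{34}{564733} + \frac{9 \sqrt{78419}}{6212063} \approx 0.00046592$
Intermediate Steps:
$x = 8$
$h{\left(o \right)} = \sqrt{o + 8 o^{2}}$ ($h{\left(o \right)} = \sqrt{o + o 8 o} = \sqrt{o + 8 o o} = \sqrt{o + 8 o^{2}}$)
$T{\left(Y \right)} = 6 - Y - Y^{2}$ ($T{\left(Y \right)} = 6 - \left(Y Y + Y\right) = 6 - \left(Y^{2} + Y\right) = 6 - \left(Y + Y^{2}\right) = 6 - Y - Y^{2}$)
$\frac{1}{T{\left(E{\left(-29 \right)} \right)} + h{\left(891 \right)}} = \frac{1}{\left(6 - \left(9 - 29\right) - \left(9 - 29\right)^{2}\right) + \sqrt{891 \left(1 + 8 \cdot 891\right)}} = \frac{1}{\left(6 - -20 - \left(-20\right)^{2}\right) + \sqrt{891 \left(1 + 7128\right)}} = \frac{1}{\left(6 + 20 - 400\right) + \sqrt{891 \cdot 7129}} = \frac{1}{\left(6 + 20 - 400\right) + \sqrt{6351939}} = \frac{1}{-374 + 9 \sqrt{78419}}$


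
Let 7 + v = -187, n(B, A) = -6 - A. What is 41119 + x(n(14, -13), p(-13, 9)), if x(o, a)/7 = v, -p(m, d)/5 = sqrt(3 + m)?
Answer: 39761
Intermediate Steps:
p(m, d) = -5*sqrt(3 + m)
v = -194 (v = -7 - 187 = -194)
x(o, a) = -1358 (x(o, a) = 7*(-194) = -1358)
41119 + x(n(14, -13), p(-13, 9)) = 41119 - 1358 = 39761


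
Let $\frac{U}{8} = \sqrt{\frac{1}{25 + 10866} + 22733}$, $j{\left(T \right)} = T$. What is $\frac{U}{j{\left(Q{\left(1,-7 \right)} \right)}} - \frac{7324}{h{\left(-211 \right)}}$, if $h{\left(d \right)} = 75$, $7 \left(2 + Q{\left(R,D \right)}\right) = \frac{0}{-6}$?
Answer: $- \frac{7324}{75} - \frac{48 \sqrt{18725342831}}{10891} \approx -700.75$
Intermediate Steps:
$Q{\left(R,D \right)} = -2$ ($Q{\left(R,D \right)} = -2 + \frac{0 \frac{1}{-6}}{7} = -2 + \frac{0 \left(- \frac{1}{6}\right)}{7} = -2 + \frac{1}{7} \cdot 0 = -2 + 0 = -2$)
$U = \frac{96 \sqrt{18725342831}}{10891}$ ($U = 8 \sqrt{\frac{1}{25 + 10866} + 22733} = 8 \sqrt{\frac{1}{10891} + 22733} = 8 \sqrt{\frac{247585104}{10891}} = 8 \frac{12 \sqrt{18725342831}}{10891} = \frac{96 \sqrt{18725342831}}{10891} \approx 1206.2$)
$\frac{U}{j{\left(Q{\left(1,-7 \right)} \right)}} - \frac{7324}{h{\left(-211 \right)}} = \frac{\frac{96}{10891} \sqrt{18725342831}}{-2} - \frac{7324}{75} = \frac{96 \sqrt{18725342831}}{10891} \left(- \frac{1}{2}\right) - \frac{7324}{75} = - \frac{48 \sqrt{18725342831}}{10891} - \frac{7324}{75} = - \frac{7324}{75} - \frac{48 \sqrt{18725342831}}{10891}$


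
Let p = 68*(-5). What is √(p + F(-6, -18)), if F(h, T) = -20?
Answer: 6*I*√10 ≈ 18.974*I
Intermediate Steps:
p = -340
√(p + F(-6, -18)) = √(-340 - 20) = √(-360) = 6*I*√10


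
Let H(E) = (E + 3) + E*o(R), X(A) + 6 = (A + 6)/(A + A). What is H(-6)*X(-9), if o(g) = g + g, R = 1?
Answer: 175/2 ≈ 87.500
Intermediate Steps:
X(A) = -6 + (6 + A)/(2*A) (X(A) = -6 + (A + 6)/(A + A) = -6 + (6 + A)/((2*A)) = -6 + (6 + A)*(1/(2*A)) = -6 + (6 + A)/(2*A))
o(g) = 2*g
H(E) = 3 + 3*E (H(E) = (E + 3) + E*(2*1) = (3 + E) + E*2 = (3 + E) + 2*E = 3 + 3*E)
H(-6)*X(-9) = (3 + 3*(-6))*(-11/2 + 3/(-9)) = (3 - 18)*(-11/2 + 3*(-⅑)) = -15*(-11/2 - ⅓) = -15*(-35/6) = 175/2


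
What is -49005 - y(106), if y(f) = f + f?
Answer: -49217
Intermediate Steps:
y(f) = 2*f
-49005 - y(106) = -49005 - 2*106 = -49005 - 1*212 = -49005 - 212 = -49217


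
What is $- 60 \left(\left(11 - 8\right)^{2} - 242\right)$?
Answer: $13980$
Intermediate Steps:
$- 60 \left(\left(11 - 8\right)^{2} - 242\right) = - 60 \left(3^{2} - 242\right) = - 60 \left(9 - 242\right) = \left(-60\right) \left(-233\right) = 13980$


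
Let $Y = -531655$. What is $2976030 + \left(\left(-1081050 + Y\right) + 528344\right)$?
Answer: $1891669$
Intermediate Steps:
$2976030 + \left(\left(-1081050 + Y\right) + 528344\right) = 2976030 + \left(\left(-1081050 - 531655\right) + 528344\right) = 2976030 + \left(-1612705 + 528344\right) = 2976030 - 1084361 = 1891669$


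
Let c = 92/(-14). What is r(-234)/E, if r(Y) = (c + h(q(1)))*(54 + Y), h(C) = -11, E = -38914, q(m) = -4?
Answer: -11070/136199 ≈ -0.081278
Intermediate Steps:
c = -46/7 (c = 92*(-1/14) = -46/7 ≈ -6.5714)
r(Y) = -6642/7 - 123*Y/7 (r(Y) = (-46/7 - 11)*(54 + Y) = -123*(54 + Y)/7 = -6642/7 - 123*Y/7)
r(-234)/E = (-6642/7 - 123/7*(-234))/(-38914) = (-6642/7 + 28782/7)*(-1/38914) = (22140/7)*(-1/38914) = -11070/136199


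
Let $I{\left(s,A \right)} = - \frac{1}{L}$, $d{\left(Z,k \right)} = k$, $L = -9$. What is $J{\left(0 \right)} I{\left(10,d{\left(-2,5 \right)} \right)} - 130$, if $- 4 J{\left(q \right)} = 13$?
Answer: $- \frac{4693}{36} \approx -130.36$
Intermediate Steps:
$J{\left(q \right)} = - \frac{13}{4}$ ($J{\left(q \right)} = \left(- \frac{1}{4}\right) 13 = - \frac{13}{4}$)
$I{\left(s,A \right)} = \frac{1}{9}$ ($I{\left(s,A \right)} = - \frac{1}{-9} = \left(-1\right) \left(- \frac{1}{9}\right) = \frac{1}{9}$)
$J{\left(0 \right)} I{\left(10,d{\left(-2,5 \right)} \right)} - 130 = \left(- \frac{13}{4}\right) \frac{1}{9} - 130 = - \frac{13}{36} - 130 = - \frac{4693}{36}$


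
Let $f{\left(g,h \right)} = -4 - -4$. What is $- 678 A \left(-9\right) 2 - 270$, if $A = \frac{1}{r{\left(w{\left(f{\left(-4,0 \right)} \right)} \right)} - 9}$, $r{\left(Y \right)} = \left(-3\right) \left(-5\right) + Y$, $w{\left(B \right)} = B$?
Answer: $1764$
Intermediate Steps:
$f{\left(g,h \right)} = 0$ ($f{\left(g,h \right)} = -4 + 4 = 0$)
$r{\left(Y \right)} = 15 + Y$
$A = \frac{1}{6}$ ($A = \frac{1}{\left(15 + 0\right) - 9} = \frac{1}{15 - 9} = \frac{1}{6} \approx 0.16667$)
$- 678 A \left(-9\right) 2 - 270 = - 678 \cdot \frac{1}{6} \left(-9\right) 2 - 270 = - 678 \left(\left(- \frac{3}{2}\right) 2\right) - 270 = \left(-678\right) \left(-3\right) - 270 = 2034 - 270 = 1764$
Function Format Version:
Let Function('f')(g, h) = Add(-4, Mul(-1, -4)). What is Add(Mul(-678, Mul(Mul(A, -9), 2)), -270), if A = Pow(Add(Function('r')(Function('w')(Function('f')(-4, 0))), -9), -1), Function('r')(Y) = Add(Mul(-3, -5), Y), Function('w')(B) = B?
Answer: 1764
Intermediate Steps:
Function('f')(g, h) = 0 (Function('f')(g, h) = Add(-4, 4) = 0)
Function('r')(Y) = Add(15, Y)
A = Rational(1, 6) (A = Pow(Add(Add(15, 0), -9), -1) = Pow(Add(15, -9), -1) = Pow(6, -1) = Rational(1, 6) ≈ 0.16667)
Add(Mul(-678, Mul(Mul(A, -9), 2)), -270) = Add(Mul(-678, Mul(Mul(Rational(1, 6), -9), 2)), -270) = Add(Mul(-678, Mul(Rational(-3, 2), 2)), -270) = Add(Mul(-678, -3), -270) = Add(2034, -270) = 1764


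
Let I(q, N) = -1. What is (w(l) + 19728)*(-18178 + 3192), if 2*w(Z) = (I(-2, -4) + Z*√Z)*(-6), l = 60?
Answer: -295688766 + 5394960*√15 ≈ -2.7479e+8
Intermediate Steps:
w(Z) = 3 - 3*Z^(3/2) (w(Z) = ((-1 + Z*√Z)*(-6))/2 = ((-1 + Z^(3/2))*(-6))/2 = (6 - 6*Z^(3/2))/2 = 3 - 3*Z^(3/2))
(w(l) + 19728)*(-18178 + 3192) = ((3 - 360*√15) + 19728)*(-18178 + 3192) = ((3 - 360*√15) + 19728)*(-14986) = (19731 - 360*√15)*(-14986) = -295688766 + 5394960*√15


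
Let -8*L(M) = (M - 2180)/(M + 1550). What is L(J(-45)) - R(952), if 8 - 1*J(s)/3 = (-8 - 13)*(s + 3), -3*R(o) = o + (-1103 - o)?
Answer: -4736867/12864 ≈ -368.23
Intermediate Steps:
R(o) = 1103/3 (R(o) = -(o + (-1103 - o))/3 = -⅓*(-1103) = 1103/3)
J(s) = 213 + 63*s (J(s) = 24 - 3*(-8 - 13)*(s + 3) = 24 - (-63)*(3 + s) = 24 - 3*(-63 - 21*s) = 24 + (189 + 63*s) = 213 + 63*s)
L(M) = -(-2180 + M)/(8*(1550 + M)) (L(M) = -(M - 2180)/(8*(M + 1550)) = -(-2180 + M)/(8*(1550 + M)))
L(J(-45)) - R(952) = (2180 - (213 + 63*(-45)))/(8*(1550 + (213 + 63*(-45)))) - 1*1103/3 = (2180 - (213 - 2835))/(8*(1550 + (213 - 2835))) - 1103/3 = (2180 - 1*(-2622))/(8*(1550 - 2622)) - 1103/3 = (⅛)*(2180 + 2622)/(-1072) - 1103/3 = (⅛)*(-1/1072)*4802 - 1103/3 = -2401/4288 - 1103/3 = -4736867/12864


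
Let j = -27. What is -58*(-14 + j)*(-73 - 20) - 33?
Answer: -221187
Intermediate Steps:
-58*(-14 + j)*(-73 - 20) - 33 = -58*(-14 - 27)*(-73 - 20) - 33 = -(-2378)*(-93) - 33 = -58*3813 - 33 = -221154 - 33 = -221187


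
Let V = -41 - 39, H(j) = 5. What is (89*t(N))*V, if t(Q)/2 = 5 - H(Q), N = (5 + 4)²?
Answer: 0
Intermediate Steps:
V = -80
N = 81 (N = 9² = 81)
t(Q) = 0 (t(Q) = 2*(5 - 1*5) = 2*(5 - 5) = 2*0 = 0)
(89*t(N))*V = (89*0)*(-80) = 0*(-80) = 0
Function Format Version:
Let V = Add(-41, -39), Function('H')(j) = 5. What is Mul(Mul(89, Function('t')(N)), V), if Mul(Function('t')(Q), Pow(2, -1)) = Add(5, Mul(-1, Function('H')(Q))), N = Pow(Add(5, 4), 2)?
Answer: 0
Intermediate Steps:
V = -80
N = 81 (N = Pow(9, 2) = 81)
Function('t')(Q) = 0 (Function('t')(Q) = Mul(2, Add(5, Mul(-1, 5))) = Mul(2, Add(5, -5)) = Mul(2, 0) = 0)
Mul(Mul(89, Function('t')(N)), V) = Mul(Mul(89, 0), -80) = Mul(0, -80) = 0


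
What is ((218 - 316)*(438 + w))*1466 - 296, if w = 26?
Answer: -66662248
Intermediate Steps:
((218 - 316)*(438 + w))*1466 - 296 = ((218 - 316)*(438 + 26))*1466 - 296 = -98*464*1466 - 296 = -45472*1466 - 296 = -66661952 - 296 = -66662248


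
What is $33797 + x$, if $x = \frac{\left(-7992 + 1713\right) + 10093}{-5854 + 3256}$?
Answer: $\frac{43900396}{1299} \approx 33796.0$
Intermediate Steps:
$x = - \frac{1907}{1299}$ ($x = \frac{-6279 + 10093}{-2598} = 3814 \left(- \frac{1}{2598}\right) = - \frac{1907}{1299} \approx -1.4681$)
$33797 + x = 33797 - \frac{1907}{1299} = \frac{43900396}{1299}$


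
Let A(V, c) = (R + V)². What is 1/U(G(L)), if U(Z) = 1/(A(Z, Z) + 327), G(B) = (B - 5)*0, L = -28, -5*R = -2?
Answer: 8179/25 ≈ 327.16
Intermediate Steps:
R = ⅖ (R = -⅕*(-2) = ⅖ ≈ 0.40000)
A(V, c) = (⅖ + V)²
G(B) = 0 (G(B) = (-5 + B)*0 = 0)
U(Z) = 1/(327 + (2 + 5*Z)²/25) (U(Z) = 1/((2 + 5*Z)²/25 + 327) = 1/(327 + (2 + 5*Z)²/25))
1/U(G(L)) = 1/(25/(8175 + (2 + 5*0)²)) = 1/(25/(8175 + (2 + 0)²)) = 1/(25/(8175 + 2²)) = 1/(25/(8175 + 4)) = 1/(25/8179) = 8179/25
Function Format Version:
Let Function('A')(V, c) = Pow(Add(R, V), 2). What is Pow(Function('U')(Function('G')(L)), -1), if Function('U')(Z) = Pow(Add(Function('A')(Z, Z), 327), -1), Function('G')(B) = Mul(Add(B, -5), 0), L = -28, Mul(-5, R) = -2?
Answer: Rational(8179, 25) ≈ 327.16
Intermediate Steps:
R = Rational(2, 5) (R = Mul(Rational(-1, 5), -2) = Rational(2, 5) ≈ 0.40000)
Function('A')(V, c) = Pow(Add(Rational(2, 5), V), 2)
Function('G')(B) = 0 (Function('G')(B) = Mul(Add(-5, B), 0) = 0)
Function('U')(Z) = Pow(Add(327, Mul(Rational(1, 25), Pow(Add(2, Mul(5, Z)), 2))), -1) (Function('U')(Z) = Pow(Add(Mul(Rational(1, 25), Pow(Add(2, Mul(5, Z)), 2)), 327), -1) = Pow(Add(327, Mul(Rational(1, 25), Pow(Add(2, Mul(5, Z)), 2))), -1))
Pow(Function('U')(Function('G')(L)), -1) = Pow(Mul(25, Pow(Add(8175, Pow(Add(2, Mul(5, 0)), 2)), -1)), -1) = Pow(Mul(25, Pow(Add(8175, Pow(Add(2, 0), 2)), -1)), -1) = Pow(Mul(25, Pow(Add(8175, Pow(2, 2)), -1)), -1) = Pow(Mul(25, Pow(Add(8175, 4), -1)), -1) = Pow(Mul(25, Pow(8179, -1)), -1) = Pow(Mul(25, Rational(1, 8179)), -1) = Pow(Rational(25, 8179), -1) = Rational(8179, 25)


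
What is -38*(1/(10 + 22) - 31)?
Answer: 18829/16 ≈ 1176.8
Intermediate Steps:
-38*(1/(10 + 22) - 31) = -38*(1/32 - 31) = -38*(-991/32) = 18829/16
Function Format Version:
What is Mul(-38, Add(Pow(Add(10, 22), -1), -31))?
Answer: Rational(18829, 16) ≈ 1176.8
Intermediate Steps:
Mul(-38, Add(Pow(Add(10, 22), -1), -31)) = Mul(-38, Add(Pow(32, -1), -31)) = Mul(-38, Add(Rational(1, 32), -31)) = Mul(-38, Rational(-991, 32)) = Rational(18829, 16)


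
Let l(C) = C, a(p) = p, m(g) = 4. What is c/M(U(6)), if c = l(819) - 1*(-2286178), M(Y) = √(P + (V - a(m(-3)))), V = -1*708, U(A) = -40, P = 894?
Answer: 2286997*√182/182 ≈ 1.6952e+5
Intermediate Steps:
V = -708
M(Y) = √182 (M(Y) = √(894 + (-708 - 1*4)) = √(894 + (-708 - 4)) = √(894 - 712) = √182)
c = 2286997 (c = 819 - 1*(-2286178) = 819 + 2286178 = 2286997)
c/M(U(6)) = 2286997/(√182) = 2286997*(√182/182) = 2286997*√182/182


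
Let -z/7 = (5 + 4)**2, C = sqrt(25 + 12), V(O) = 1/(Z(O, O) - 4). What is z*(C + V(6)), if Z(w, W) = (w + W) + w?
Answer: -81/2 - 567*sqrt(37) ≈ -3489.4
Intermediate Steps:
Z(w, W) = W + 2*w (Z(w, W) = (W + w) + w = W + 2*w)
V(O) = 1/(-4 + 3*O) (V(O) = 1/((O + 2*O) - 4) = 1/(3*O - 4) = 1/(-4 + 3*O))
C = sqrt(37) ≈ 6.0828
z = -567 (z = -7*(5 + 4)**2 = -7*9**2 = -7*81 = -567)
z*(C + V(6)) = -567*(sqrt(37) + 1/(-4 + 3*6)) = -567*(sqrt(37) + 1/(-4 + 18)) = -567*(sqrt(37) + 1/14) = -567*(1/14 + sqrt(37)) = -81/2 - 567*sqrt(37)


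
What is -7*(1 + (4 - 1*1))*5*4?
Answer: -560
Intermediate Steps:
-7*(1 + (4 - 1*1))*5*4 = -7*(1 + (4 - 1))*5*4 = -7*(1 + 3)*5*4 = -28*5*4 = -7*20*4 = -140*4 = -560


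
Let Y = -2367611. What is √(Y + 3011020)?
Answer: √643409 ≈ 802.13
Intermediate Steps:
√(Y + 3011020) = √(-2367611 + 3011020) = √643409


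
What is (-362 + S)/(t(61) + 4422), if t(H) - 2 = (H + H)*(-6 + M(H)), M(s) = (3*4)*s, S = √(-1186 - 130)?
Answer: -181/46498 + I*√329/46498 ≈ -0.0038926 + 0.00039009*I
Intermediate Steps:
S = 2*I*√329 (S = √(-1316) = 2*I*√329 ≈ 36.277*I)
M(s) = 12*s
t(H) = 2 + 2*H*(-6 + 12*H) (t(H) = 2 + (H + H)*(-6 + 12*H) = 2 + (2*H)*(-6 + 12*H) = 2 + 2*H*(-6 + 12*H))
(-362 + S)/(t(61) + 4422) = (-362 + 2*I*√329)/((2 - 12*61 + 24*61²) + 4422) = (-362 + 2*I*√329)/((2 - 732 + 24*3721) + 4422) = (-362 + 2*I*√329)/((2 - 732 + 89304) + 4422) = (-362 + 2*I*√329)/(88574 + 4422) = (-362 + 2*I*√329)/92996 = (-362 + 2*I*√329)*(1/92996) = -181/46498 + I*√329/46498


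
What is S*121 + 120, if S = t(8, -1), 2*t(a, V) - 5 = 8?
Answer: 1813/2 ≈ 906.50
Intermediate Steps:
t(a, V) = 13/2 (t(a, V) = 5/2 + (1/2)*8 = 5/2 + 4 = 13/2)
S = 13/2 ≈ 6.5000
S*121 + 120 = (13/2)*121 + 120 = 1573/2 + 120 = 1813/2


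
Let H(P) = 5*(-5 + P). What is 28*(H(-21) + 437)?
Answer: 8596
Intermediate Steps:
H(P) = -25 + 5*P
28*(H(-21) + 437) = 28*((-25 + 5*(-21)) + 437) = 28*((-25 - 105) + 437) = 28*(-130 + 437) = 28*307 = 8596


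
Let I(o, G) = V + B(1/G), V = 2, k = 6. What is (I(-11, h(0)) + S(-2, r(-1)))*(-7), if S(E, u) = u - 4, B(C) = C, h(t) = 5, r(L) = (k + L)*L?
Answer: 238/5 ≈ 47.600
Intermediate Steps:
r(L) = L*(6 + L) (r(L) = (6 + L)*L = L*(6 + L))
I(o, G) = 2 + 1/G
S(E, u) = -4 + u
(I(-11, h(0)) + S(-2, r(-1)))*(-7) = ((2 + 1/5) + (-4 - (6 - 1)))*(-7) = ((2 + ⅕) + (-4 - 1*5))*(-7) = (11/5 + (-4 - 5))*(-7) = (11/5 - 9)*(-7) = -34/5*(-7) = 238/5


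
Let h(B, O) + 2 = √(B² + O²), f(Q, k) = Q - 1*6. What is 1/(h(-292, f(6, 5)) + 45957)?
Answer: 1/46247 ≈ 2.1623e-5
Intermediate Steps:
f(Q, k) = -6 + Q (f(Q, k) = Q - 6 = -6 + Q)
h(B, O) = -2 + √(B² + O²)
1/(h(-292, f(6, 5)) + 45957) = 1/((-2 + √((-292)² + (-6 + 6)²)) + 45957) = 1/((-2 + √(85264 + 0²)) + 45957) = 1/((-2 + √(85264 + 0)) + 45957) = 1/((-2 + √85264) + 45957) = 1/((-2 + 292) + 45957) = 1/(290 + 45957) = 1/46247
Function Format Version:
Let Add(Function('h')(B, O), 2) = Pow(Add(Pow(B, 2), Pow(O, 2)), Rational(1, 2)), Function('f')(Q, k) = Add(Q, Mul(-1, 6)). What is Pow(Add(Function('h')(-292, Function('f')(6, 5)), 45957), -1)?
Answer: Rational(1, 46247) ≈ 2.1623e-5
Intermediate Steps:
Function('f')(Q, k) = Add(-6, Q) (Function('f')(Q, k) = Add(Q, -6) = Add(-6, Q))
Function('h')(B, O) = Add(-2, Pow(Add(Pow(B, 2), Pow(O, 2)), Rational(1, 2)))
Pow(Add(Function('h')(-292, Function('f')(6, 5)), 45957), -1) = Pow(Add(Add(-2, Pow(Add(Pow(-292, 2), Pow(Add(-6, 6), 2)), Rational(1, 2))), 45957), -1) = Pow(Add(Add(-2, Pow(Add(85264, Pow(0, 2)), Rational(1, 2))), 45957), -1) = Pow(Add(Add(-2, Pow(Add(85264, 0), Rational(1, 2))), 45957), -1) = Pow(Add(Add(-2, Pow(85264, Rational(1, 2))), 45957), -1) = Pow(Add(Add(-2, 292), 45957), -1) = Pow(Add(290, 45957), -1) = Pow(46247, -1) = Rational(1, 46247)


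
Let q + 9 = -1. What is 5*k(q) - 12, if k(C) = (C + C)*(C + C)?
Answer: 1988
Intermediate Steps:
q = -10 (q = -9 - 1 = -10)
k(C) = 4*C² (k(C) = (2*C)*(2*C) = 4*C²)
5*k(q) - 12 = 5*(4*(-10)²) - 12 = 5*(4*100) - 12 = 5*400 - 12 = 2000 - 12 = 1988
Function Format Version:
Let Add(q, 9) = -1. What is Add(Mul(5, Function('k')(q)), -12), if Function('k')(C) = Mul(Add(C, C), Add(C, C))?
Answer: 1988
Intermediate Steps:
q = -10 (q = Add(-9, -1) = -10)
Function('k')(C) = Mul(4, Pow(C, 2)) (Function('k')(C) = Mul(Mul(2, C), Mul(2, C)) = Mul(4, Pow(C, 2)))
Add(Mul(5, Function('k')(q)), -12) = Add(Mul(5, Mul(4, Pow(-10, 2))), -12) = Add(Mul(5, Mul(4, 100)), -12) = Add(Mul(5, 400), -12) = Add(2000, -12) = 1988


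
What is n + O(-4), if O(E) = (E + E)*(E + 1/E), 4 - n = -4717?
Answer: 4755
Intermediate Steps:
n = 4721 (n = 4 - 1*(-4717) = 4 + 4717 = 4721)
O(E) = 2*E*(E + 1/E) (O(E) = (2*E)*(E + 1/E) = 2*E*(E + 1/E))
n + O(-4) = 4721 + (2 + 2*(-4)**2) = 4721 + (2 + 2*16) = 4721 + (2 + 32) = 4721 + 34 = 4755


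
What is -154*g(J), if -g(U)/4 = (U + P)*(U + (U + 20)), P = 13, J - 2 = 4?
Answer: 374528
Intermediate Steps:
J = 6 (J = 2 + 4 = 6)
g(U) = -4*(13 + U)*(20 + 2*U) (g(U) = -4*(U + 13)*(U + (U + 20)) = -4*(13 + U)*(U + (20 + U)) = -4*(13 + U)*(20 + 2*U))
-154*g(J) = -154*(-1040 - 184*6 - 8*6²) = -154*(-1040 - 1104 - 8*36) = -154*(-1040 - 1104 - 288) = -154*(-2432) = 374528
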